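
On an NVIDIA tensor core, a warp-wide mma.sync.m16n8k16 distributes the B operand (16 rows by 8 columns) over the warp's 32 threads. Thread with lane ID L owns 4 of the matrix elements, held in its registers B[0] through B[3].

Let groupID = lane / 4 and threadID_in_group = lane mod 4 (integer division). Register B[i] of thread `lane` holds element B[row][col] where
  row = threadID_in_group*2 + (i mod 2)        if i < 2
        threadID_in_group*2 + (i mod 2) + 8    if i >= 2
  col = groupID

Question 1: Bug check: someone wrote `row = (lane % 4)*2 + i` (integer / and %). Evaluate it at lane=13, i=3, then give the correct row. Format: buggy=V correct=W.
buggy=5 correct=11

`(lane % 4)*2 + i`[13,3]->5
L=13->gid=13>>2=3, tid=13&3=1
[3]->row 1·2+1+8=11  col gid=3
row: 5 vs 11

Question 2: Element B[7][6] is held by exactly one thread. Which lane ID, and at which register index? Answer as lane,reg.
27,1

c=6⇒gr=6  r=7⇒Rb=0,th=3,odd=1
L=6*4+3=27  i=0*2+1=1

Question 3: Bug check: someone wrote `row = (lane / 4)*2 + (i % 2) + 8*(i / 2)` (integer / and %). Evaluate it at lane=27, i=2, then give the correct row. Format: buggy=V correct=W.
buggy=20 correct=14

`(lane / 4)*2 + (i % 2) + 8*(i / 2)`[27,2]->20
lane 27: gid=6 (27/4), tid=3 (27%4)
i=2: r=3*2+0+8=14, c=gid=6
row: 20 vs 14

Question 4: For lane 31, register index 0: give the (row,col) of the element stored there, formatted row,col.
6,7

lane 31: g=7 (31/4), t=3 (31%4)
i=0: r=3*2+0+0=6, c=g=7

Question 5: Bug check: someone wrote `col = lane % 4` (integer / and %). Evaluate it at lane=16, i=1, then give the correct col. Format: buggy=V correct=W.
`lane % 4`[16,1]→0
lane 16: G=4 (16/4), T=0 (16%4)
i=1: r=0*2+1+0=1, c=G=4
col: 0 vs 4

buggy=0 correct=4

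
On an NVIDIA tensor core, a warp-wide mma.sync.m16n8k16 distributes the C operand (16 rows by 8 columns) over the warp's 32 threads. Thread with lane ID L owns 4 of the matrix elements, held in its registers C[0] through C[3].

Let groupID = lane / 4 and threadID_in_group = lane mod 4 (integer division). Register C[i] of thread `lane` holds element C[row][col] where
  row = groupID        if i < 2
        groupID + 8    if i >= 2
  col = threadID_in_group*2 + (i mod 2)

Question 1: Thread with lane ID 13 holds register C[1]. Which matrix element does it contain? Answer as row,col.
3,3

lane 13⇒13/4=3, 13 mod 4=1
i=1  r:3+0⇒3  c:2·1+1⇒3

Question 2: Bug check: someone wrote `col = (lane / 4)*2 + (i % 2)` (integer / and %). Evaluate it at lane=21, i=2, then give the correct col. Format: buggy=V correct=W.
buggy=10 correct=2

`(lane / 4)*2 + (i % 2)`[21,2]->10
lane 21: g=5 (21/4), t=1 (21%4)
i=2: r=5+8=13, c=1*2+0=2
col: 10 vs 2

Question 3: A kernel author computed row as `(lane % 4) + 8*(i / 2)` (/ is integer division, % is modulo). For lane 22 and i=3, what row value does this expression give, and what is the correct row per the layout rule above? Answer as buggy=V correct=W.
`(lane % 4) + 8*(i / 2)`[22,3]⇒10
22: gr=5,th=2
[3] (5+8,2*2+1) = (13,5)
row: 10 vs 13

buggy=10 correct=13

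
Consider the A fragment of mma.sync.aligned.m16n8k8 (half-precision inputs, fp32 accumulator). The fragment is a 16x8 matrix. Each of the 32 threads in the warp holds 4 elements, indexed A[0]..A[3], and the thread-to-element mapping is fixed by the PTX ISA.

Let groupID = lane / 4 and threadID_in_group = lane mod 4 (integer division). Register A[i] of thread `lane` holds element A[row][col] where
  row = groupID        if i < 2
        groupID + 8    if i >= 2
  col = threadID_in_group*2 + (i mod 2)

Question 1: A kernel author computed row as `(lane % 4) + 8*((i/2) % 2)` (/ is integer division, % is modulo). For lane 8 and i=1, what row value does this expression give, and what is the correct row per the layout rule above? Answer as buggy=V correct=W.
`(lane % 4) + 8*((i/2) % 2)`[8,1]=>0
L=8=>grp=8>>2=2, tig=8&3=0
[1]=>row 2+0=2  col 0·2+1=1
row: 0 vs 2

buggy=0 correct=2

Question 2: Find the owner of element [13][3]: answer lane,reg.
21,3

r: 13->gid=5,r8=1  c: 3->tid=1,i&1=1
L=5*4+1=21  i=1*2+1=3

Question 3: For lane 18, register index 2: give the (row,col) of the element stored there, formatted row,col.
lane 18: gid=4 (18/4), tid=2 (18%4)
i=2: r=4+8=12, c=2*2+0=4

12,4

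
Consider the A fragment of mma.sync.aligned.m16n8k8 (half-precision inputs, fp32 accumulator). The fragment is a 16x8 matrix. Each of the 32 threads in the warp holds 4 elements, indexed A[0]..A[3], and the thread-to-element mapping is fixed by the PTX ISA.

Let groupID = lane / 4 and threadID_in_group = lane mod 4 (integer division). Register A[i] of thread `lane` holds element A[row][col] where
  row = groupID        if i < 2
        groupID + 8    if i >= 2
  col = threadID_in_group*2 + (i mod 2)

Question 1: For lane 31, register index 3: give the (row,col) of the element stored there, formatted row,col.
15,7

lane 31->31/4=7, 31 mod 4=3
i=3  r:7+8->15  c:2·3+1->7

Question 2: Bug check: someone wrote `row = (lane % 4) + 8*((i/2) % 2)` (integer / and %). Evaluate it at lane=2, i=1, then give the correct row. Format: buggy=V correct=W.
buggy=2 correct=0

`(lane % 4) + 8*((i/2) % 2)`[2,1]->2
lane 2: gid=0 (2/4), tid=2 (2%4)
i=1: r=0+0=0, c=2*2+1=5
row: 2 vs 0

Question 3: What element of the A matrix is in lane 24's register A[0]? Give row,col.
L=24->g=24>>2=6, t=24&3=0
[0]->row 6+0=6  col 0·2+0=0

6,0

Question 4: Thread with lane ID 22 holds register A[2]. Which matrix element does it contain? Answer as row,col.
13,4

lane 22: g=5 (22/4), t=2 (22%4)
i=2: r=5+8=13, c=2*2+0=4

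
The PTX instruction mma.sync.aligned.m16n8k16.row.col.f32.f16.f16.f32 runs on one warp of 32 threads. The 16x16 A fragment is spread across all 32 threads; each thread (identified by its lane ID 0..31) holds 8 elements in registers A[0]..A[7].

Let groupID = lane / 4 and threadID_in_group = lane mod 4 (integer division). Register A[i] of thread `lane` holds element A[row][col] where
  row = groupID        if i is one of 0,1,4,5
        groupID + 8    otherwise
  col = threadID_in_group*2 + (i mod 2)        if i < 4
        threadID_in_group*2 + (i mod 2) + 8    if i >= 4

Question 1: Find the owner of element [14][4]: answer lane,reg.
26,2

r: 14->gid=6,r8=1  c: 4->c8=0,tid=2,i&1=0
L=6*4+2=26  i=0*4+1*2+0=2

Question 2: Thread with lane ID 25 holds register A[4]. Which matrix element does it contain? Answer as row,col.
lane 25=>25/4=6, 25 mod 4=1
i=4  r:6+0=>6  c:2·1+0+8=>10

6,10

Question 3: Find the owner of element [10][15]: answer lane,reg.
11,7

r=10->g=2,rb=1  c=15->cb=1,t=3,b0=1
L=2*4+3=11  i=1*4+1*2+1=7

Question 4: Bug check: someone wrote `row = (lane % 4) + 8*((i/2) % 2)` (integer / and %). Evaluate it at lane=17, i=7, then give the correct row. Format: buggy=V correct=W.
`(lane % 4) + 8*((i/2) % 2)`[17,7]→9
L=17→G=17>>2=4, T=17&3=1
[7]→row 4+8=12  col 1·2+1+8=11
row: 9 vs 12

buggy=9 correct=12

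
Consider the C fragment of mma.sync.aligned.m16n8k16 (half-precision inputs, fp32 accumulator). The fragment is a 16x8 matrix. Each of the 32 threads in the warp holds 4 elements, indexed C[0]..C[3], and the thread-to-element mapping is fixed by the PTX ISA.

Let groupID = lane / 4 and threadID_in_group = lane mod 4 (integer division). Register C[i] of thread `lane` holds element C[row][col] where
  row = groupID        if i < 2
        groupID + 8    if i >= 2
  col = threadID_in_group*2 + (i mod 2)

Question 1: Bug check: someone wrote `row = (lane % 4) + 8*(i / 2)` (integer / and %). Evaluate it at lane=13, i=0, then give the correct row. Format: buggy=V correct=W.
buggy=1 correct=3

`(lane % 4) + 8*(i / 2)`[13,0]⇒1
lane 13⇒13/4=3, 13 mod 4=1
i=0  r:3+0⇒3  c:2·1+0⇒2
row: 1 vs 3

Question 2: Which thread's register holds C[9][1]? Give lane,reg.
r=9⇒gr=1,Rb=1  c=1⇒th=0,odd=1
L=1*4+0=4  i=1*2+1=3

4,3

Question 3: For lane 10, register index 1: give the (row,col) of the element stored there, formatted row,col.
lane 10: gid=2 (10/4), tid=2 (10%4)
i=1: r=2+0=2, c=2*2+1=5

2,5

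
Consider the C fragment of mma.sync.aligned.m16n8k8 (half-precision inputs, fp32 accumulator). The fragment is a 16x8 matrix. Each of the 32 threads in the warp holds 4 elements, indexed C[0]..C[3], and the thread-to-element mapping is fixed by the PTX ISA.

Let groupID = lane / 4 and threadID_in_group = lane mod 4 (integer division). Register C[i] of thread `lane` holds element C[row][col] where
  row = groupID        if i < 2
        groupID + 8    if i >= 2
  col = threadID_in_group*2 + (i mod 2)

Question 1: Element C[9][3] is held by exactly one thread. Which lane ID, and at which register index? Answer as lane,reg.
5,3

r:9=>grp=1,rB=1  c:3=>tig=1,lo=1
L=1*4+1=5  i=1*2+1=3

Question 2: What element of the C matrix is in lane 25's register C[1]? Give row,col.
L=25=>grp=25>>2=6, tig=25&3=1
[1]=>row 6+0=6  col 1·2+1=3

6,3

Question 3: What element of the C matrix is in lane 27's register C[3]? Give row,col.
27: gr=6,th=3
[3] (6+8,3*2+1) = (14,7)

14,7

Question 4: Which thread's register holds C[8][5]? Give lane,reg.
2,3

r=8→G=0,rhi=1  c=5→T=2,p=1
L=0*4+2=2  i=1*2+1=3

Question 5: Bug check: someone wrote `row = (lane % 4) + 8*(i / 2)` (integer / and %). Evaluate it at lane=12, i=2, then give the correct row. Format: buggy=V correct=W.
buggy=8 correct=11

`(lane % 4) + 8*(i / 2)`[12,2]=>8
L=12=>grp=12>>2=3, tig=12&3=0
[2]=>row 3+8=11  col 0·2+0=0
row: 8 vs 11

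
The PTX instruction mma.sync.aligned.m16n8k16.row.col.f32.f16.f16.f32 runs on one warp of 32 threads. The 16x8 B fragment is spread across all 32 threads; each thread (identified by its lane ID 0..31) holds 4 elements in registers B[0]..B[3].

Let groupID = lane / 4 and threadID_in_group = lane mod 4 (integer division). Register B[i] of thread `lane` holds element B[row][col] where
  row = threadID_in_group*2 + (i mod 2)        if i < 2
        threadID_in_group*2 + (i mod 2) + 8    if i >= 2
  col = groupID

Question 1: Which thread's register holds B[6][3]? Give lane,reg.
c=3→G=3  r=6→rhi=0,T=3,p=0
L=3*4+3=15  i=0*2+0=0

15,0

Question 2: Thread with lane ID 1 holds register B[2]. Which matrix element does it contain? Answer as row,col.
10,0

L=1->gid=1>>2=0, tid=1&3=1
[2]->row 1·2+0+8=10  col gid=0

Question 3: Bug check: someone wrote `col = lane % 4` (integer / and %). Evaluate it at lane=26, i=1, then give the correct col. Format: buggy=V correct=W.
`lane % 4`[26,1]→2
lane 26: G=6 (26/4), T=2 (26%4)
i=1: r=2*2+1+0=5, c=G=6
col: 2 vs 6

buggy=2 correct=6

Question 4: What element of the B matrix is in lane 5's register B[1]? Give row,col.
3,1

5: g=1,t=1
[1] (1*2+1+0,1) = (3,1)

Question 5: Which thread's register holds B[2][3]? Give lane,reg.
c=3→G=3  r=2→rhi=0,T=1,p=0
L=3*4+1=13  i=0*2+0=0

13,0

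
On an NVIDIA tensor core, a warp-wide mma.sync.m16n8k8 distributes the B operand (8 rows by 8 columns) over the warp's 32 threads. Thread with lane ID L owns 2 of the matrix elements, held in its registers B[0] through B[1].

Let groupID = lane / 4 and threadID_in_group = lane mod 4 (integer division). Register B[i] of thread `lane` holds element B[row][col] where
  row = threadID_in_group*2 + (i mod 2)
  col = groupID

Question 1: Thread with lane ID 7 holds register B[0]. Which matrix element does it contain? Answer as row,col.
lane 7=>7/4=1, 7 mod 4=3
i=0  r:2·3+0=>6  c:1

6,1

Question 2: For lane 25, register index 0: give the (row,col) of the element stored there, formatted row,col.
2,6

lane 25: G=6 (25/4), T=1 (25%4)
i=0: r=1*2+0=2, c=G=6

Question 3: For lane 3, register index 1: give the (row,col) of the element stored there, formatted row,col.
7,0

3: g=0,t=3
[1] (3*2+1,0) = (7,0)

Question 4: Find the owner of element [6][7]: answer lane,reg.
c=7->g=7  r=6->t=3,b0=0
L=7*4+3=31  i=0=0

31,0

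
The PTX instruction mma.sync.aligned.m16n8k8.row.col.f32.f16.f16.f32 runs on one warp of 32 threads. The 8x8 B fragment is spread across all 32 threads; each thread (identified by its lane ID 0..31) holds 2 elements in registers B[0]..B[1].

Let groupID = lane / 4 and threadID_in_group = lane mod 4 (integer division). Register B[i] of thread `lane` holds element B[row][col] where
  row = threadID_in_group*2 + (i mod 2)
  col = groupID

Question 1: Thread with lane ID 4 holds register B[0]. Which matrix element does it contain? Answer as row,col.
L=4->gid=4>>2=1, tid=4&3=0
[0]->row 0·2+0=0  col gid=1

0,1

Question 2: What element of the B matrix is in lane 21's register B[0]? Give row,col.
L=21=>grp=21>>2=5, tig=21&3=1
[0]=>row 1·2+0=2  col grp=5

2,5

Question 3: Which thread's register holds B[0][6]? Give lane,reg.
24,0

c:6=>grp=6  r:0=>tig=0,lo=0
L=6*4+0=24  i=0=0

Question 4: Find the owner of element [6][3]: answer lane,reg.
15,0

c=3→G=3  r=6→T=3,p=0
L=3*4+3=15  i=0=0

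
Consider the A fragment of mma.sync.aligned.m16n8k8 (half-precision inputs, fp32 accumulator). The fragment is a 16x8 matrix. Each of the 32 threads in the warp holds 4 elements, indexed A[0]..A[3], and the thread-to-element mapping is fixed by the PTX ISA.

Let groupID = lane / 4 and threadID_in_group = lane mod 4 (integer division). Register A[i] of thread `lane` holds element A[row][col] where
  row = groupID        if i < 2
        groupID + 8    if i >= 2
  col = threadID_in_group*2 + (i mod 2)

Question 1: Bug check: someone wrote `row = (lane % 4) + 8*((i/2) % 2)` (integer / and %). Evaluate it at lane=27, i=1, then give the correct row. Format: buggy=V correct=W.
`(lane % 4) + 8*((i/2) % 2)`[27,1]⇒3
lane 27: gr=6 (27/4), th=3 (27%4)
i=1: r=6+0=6, c=3*2+1=7
row: 3 vs 6

buggy=3 correct=6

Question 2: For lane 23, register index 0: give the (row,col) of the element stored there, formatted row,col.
5,6

L=23→G=23>>2=5, T=23&3=3
[0]→row 5+0=5  col 3·2+0=6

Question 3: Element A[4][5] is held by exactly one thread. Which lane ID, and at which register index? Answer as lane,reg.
r=4->g=4,rb=0  c=5->t=2,b0=1
L=4*4+2=18  i=0*2+1=1

18,1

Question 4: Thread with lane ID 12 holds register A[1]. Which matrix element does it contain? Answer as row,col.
3,1

lane 12: g=3 (12/4), t=0 (12%4)
i=1: r=3+0=3, c=0*2+1=1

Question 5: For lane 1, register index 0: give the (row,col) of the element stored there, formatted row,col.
0,2

lane 1⇒1/4=0, 1 mod 4=1
i=0  r:0+0⇒0  c:2·1+0⇒2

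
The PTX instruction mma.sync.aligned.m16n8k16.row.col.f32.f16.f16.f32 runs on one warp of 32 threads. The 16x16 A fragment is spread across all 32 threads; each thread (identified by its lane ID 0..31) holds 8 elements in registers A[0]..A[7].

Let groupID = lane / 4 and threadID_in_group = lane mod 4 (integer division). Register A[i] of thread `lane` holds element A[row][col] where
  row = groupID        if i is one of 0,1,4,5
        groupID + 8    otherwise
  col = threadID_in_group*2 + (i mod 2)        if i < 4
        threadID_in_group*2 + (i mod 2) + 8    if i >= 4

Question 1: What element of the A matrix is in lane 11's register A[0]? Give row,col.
L=11->g=11>>2=2, t=11&3=3
[0]->row 2+0=2  col 3·2+0+0=6

2,6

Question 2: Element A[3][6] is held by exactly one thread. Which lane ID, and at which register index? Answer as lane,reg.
r:3=>grp=3,rB=0  c:6=>cB=0,tig=3,lo=0
L=3*4+3=15  i=0*4+0*2+0=0

15,0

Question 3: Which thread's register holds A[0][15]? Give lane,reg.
3,5

r=0⇒gr=0,Rb=0  c=15⇒Cb=1,th=3,odd=1
L=0*4+3=3  i=1*4+0*2+1=5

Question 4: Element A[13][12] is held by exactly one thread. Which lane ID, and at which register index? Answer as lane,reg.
r:13=>grp=5,rB=1  c:12=>cB=1,tig=2,lo=0
L=5*4+2=22  i=1*4+1*2+0=6

22,6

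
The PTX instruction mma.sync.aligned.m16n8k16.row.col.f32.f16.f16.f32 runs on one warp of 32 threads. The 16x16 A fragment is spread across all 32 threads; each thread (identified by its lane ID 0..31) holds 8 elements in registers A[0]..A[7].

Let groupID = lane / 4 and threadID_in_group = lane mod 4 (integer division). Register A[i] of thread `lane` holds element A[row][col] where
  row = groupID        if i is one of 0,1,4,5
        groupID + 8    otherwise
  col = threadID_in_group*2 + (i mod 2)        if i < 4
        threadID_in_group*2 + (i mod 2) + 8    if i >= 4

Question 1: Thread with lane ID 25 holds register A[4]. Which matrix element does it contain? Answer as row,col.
6,10

25: gr=6,th=1
[4] (6+0,1*2+0+8) = (6,10)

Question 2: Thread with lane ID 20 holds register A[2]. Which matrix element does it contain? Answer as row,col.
13,0

lane 20⇒20/4=5, 20 mod 4=0
i=2  r:5+8⇒13  c:2·0+0+0⇒0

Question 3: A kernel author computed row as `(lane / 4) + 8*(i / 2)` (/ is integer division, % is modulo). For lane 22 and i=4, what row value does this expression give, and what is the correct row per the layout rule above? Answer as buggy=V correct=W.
buggy=21 correct=5

`(lane / 4) + 8*(i / 2)`[22,4]->21
22: g=5,t=2
[4] (5+0,2*2+0+8) = (5,12)
row: 21 vs 5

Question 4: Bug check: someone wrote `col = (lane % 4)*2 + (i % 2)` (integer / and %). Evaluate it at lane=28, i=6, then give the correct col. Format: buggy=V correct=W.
buggy=0 correct=8

`(lane % 4)*2 + (i % 2)`[28,6]⇒0
lane 28: gr=7 (28/4), th=0 (28%4)
i=6: r=7+8=15, c=0*2+0+8=8
col: 0 vs 8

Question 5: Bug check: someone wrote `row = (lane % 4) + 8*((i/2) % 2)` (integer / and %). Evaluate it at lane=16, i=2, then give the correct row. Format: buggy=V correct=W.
buggy=8 correct=12

`(lane % 4) + 8*((i/2) % 2)`[16,2]->8
lane 16->16/4=4, 16 mod 4=0
i=2  r:4+8->12  c:2·0+0+0->0
row: 8 vs 12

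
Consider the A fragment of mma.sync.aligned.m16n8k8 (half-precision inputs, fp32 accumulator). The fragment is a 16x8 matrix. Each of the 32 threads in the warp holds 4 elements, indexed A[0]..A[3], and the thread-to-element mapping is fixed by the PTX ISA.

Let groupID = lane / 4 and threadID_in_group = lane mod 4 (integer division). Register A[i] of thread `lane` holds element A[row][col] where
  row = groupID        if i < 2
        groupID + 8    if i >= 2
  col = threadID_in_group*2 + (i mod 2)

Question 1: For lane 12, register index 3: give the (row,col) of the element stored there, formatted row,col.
11,1

lane 12: gid=3 (12/4), tid=0 (12%4)
i=3: r=3+8=11, c=0*2+1=1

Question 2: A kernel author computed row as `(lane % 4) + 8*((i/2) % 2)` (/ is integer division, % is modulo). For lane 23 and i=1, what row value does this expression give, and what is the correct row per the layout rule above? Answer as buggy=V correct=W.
buggy=3 correct=5

`(lane % 4) + 8*((i/2) % 2)`[23,1]⇒3
23: gr=5,th=3
[1] (5+0,3*2+1) = (5,7)
row: 3 vs 5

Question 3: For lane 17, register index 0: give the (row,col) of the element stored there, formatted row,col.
lane 17: G=4 (17/4), T=1 (17%4)
i=0: r=4+0=4, c=1*2+0=2

4,2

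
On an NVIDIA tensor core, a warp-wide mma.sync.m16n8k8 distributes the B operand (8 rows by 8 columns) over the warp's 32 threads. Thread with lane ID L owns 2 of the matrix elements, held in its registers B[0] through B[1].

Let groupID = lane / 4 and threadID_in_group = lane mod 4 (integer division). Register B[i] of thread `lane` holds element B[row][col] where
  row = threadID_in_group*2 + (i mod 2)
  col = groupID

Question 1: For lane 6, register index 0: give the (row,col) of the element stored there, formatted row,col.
6: G=1,T=2
[0] (2*2+0,1) = (4,1)

4,1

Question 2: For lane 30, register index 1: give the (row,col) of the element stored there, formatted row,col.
5,7

lane 30=>30/4=7, 30 mod 4=2
i=1  r:2·2+1=>5  c:7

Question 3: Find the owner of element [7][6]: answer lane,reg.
27,1

c=6⇒gr=6  r=7⇒th=3,odd=1
L=6*4+3=27  i=1=1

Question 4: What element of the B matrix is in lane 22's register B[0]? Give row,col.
22: grp=5,tig=2
[0] (2*2+0,5) = (4,5)

4,5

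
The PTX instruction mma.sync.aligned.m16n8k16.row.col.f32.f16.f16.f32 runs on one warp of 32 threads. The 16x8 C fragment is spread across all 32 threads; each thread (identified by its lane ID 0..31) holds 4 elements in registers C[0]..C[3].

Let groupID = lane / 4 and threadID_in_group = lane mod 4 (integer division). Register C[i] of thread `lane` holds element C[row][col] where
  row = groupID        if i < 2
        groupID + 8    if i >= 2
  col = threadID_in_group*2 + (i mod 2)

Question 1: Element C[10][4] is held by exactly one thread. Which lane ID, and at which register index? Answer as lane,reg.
10,2

r: 10->gid=2,r8=1  c: 4->tid=2,i&1=0
L=2*4+2=10  i=1*2+0=2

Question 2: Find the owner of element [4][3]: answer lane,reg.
r:4=>grp=4,rB=0  c:3=>tig=1,lo=1
L=4*4+1=17  i=0*2+1=1

17,1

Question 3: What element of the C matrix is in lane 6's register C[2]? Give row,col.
L=6->g=6>>2=1, t=6&3=2
[2]->row 1+8=9  col 2·2+0=4

9,4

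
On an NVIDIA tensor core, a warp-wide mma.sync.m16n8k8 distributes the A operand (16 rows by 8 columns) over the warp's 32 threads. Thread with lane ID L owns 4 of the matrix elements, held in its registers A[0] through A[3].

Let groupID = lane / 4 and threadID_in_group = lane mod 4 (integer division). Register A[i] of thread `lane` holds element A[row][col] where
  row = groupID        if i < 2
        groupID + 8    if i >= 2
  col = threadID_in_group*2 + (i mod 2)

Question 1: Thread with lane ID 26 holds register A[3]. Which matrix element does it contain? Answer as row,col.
lane 26->26/4=6, 26 mod 4=2
i=3  r:6+8->14  c:2·2+1->5

14,5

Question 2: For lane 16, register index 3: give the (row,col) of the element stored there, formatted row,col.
12,1

lane 16⇒16/4=4, 16 mod 4=0
i=3  r:4+8⇒12  c:2·0+1⇒1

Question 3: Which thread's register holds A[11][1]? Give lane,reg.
r=11->g=3,rb=1  c=1->t=0,b0=1
L=3*4+0=12  i=1*2+1=3

12,3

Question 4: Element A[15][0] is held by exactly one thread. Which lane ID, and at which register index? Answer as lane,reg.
r=15→G=7,rhi=1  c=0→T=0,p=0
L=7*4+0=28  i=1*2+0=2

28,2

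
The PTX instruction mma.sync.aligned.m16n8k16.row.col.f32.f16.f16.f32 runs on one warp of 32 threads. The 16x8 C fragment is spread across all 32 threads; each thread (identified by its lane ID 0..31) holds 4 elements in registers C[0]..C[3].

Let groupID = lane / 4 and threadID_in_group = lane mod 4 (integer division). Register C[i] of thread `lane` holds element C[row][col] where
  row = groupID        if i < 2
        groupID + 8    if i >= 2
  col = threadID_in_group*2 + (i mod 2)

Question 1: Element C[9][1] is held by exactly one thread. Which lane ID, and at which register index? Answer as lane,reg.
4,3

r=9⇒gr=1,Rb=1  c=1⇒th=0,odd=1
L=1*4+0=4  i=1*2+1=3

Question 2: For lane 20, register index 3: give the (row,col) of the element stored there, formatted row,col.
lane 20: g=5 (20/4), t=0 (20%4)
i=3: r=5+8=13, c=0*2+1=1

13,1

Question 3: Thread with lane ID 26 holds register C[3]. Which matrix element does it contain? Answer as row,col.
L=26=>grp=26>>2=6, tig=26&3=2
[3]=>row 6+8=14  col 2·2+1=5

14,5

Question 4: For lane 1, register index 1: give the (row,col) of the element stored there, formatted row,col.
0,3

1: gid=0,tid=1
[1] (0+0,1*2+1) = (0,3)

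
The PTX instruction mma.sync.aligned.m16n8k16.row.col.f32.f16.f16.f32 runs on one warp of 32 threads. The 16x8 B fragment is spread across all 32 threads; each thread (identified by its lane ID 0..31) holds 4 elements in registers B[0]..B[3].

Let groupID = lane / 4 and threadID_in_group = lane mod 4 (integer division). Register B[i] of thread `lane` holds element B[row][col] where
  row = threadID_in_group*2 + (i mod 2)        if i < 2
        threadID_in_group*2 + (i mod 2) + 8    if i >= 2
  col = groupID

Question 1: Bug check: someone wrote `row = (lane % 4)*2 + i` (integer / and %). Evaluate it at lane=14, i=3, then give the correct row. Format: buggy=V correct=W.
buggy=7 correct=13

`(lane % 4)*2 + i`[14,3]->7
14: gid=3,tid=2
[3] (2*2+1+8,3) = (13,3)
row: 7 vs 13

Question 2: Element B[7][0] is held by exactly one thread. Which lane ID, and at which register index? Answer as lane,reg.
3,1

c=0⇒gr=0  r=7⇒Rb=0,th=3,odd=1
L=0*4+3=3  i=0*2+1=1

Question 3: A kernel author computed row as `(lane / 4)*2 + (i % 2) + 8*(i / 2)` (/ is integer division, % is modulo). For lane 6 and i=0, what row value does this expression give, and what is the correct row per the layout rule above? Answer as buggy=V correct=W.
`(lane / 4)*2 + (i % 2) + 8*(i / 2)`[6,0]⇒2
L=6⇒gr=6>>2=1, th=6&3=2
[0]⇒row 2·2+0+0=4  col gr=1
row: 2 vs 4

buggy=2 correct=4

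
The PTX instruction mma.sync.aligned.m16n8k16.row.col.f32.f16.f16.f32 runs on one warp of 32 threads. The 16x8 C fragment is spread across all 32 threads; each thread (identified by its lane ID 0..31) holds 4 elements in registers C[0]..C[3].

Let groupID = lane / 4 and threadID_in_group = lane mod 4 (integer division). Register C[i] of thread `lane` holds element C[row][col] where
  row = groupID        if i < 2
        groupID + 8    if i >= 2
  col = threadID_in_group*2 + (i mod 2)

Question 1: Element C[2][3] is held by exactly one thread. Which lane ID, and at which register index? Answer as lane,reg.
r=2->g=2,rb=0  c=3->t=1,b0=1
L=2*4+1=9  i=0*2+1=1

9,1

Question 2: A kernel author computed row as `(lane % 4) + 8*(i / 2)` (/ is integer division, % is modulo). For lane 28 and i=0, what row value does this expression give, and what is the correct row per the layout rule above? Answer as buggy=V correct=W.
`(lane % 4) + 8*(i / 2)`[28,0]=>0
28: grp=7,tig=0
[0] (7+0,0*2+0) = (7,0)
row: 0 vs 7

buggy=0 correct=7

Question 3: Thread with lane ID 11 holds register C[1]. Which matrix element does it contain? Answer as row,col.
2,7

11: gid=2,tid=3
[1] (2+0,3*2+1) = (2,7)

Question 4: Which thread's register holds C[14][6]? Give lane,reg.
27,2

r=14⇒gr=6,Rb=1  c=6⇒th=3,odd=0
L=6*4+3=27  i=1*2+0=2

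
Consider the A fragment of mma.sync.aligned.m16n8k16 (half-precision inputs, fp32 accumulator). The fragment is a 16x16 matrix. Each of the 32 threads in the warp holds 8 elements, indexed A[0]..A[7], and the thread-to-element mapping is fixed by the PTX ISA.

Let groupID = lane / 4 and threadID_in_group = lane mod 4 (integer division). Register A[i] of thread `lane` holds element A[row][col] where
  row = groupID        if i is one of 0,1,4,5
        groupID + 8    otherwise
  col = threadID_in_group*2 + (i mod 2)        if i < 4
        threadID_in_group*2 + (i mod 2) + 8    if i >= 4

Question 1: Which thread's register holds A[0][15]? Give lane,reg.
3,5

r: 0->gid=0,r8=0  c: 15->c8=1,tid=3,i&1=1
L=0*4+3=3  i=1*4+0*2+1=5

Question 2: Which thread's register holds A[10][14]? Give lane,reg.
r: 10->gid=2,r8=1  c: 14->c8=1,tid=3,i&1=0
L=2*4+3=11  i=1*4+1*2+0=6

11,6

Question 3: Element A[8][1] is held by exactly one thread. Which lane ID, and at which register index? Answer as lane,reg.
0,3

r=8→G=0,rhi=1  c=1→chi=0,T=0,p=1
L=0*4+0=0  i=0*4+1*2+1=3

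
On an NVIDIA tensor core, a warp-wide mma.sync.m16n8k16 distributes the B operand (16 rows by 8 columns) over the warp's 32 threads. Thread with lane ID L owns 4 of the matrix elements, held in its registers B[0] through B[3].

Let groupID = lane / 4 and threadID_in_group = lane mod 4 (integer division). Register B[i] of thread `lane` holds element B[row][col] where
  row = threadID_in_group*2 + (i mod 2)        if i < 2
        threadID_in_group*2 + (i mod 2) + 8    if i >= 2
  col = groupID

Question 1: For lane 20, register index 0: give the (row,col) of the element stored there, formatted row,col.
0,5

lane 20->20/4=5, 20 mod 4=0
i=0  r:2·0+0+0->0  c:5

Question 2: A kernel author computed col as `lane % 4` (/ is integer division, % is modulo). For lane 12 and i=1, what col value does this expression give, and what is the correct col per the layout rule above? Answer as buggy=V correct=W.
buggy=0 correct=3

`lane % 4`[12,1]⇒0
lane 12: gr=3 (12/4), th=0 (12%4)
i=1: r=0*2+1+0=1, c=gr=3
col: 0 vs 3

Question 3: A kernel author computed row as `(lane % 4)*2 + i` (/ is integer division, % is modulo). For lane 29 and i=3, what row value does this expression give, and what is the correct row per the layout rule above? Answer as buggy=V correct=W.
`(lane % 4)*2 + i`[29,3]⇒5
lane 29⇒29/4=7, 29 mod 4=1
i=3  r:2·1+1+8⇒11  c:7
row: 5 vs 11

buggy=5 correct=11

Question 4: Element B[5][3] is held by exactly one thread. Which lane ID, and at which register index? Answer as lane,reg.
14,1

c=3⇒gr=3  r=5⇒Rb=0,th=2,odd=1
L=3*4+2=14  i=0*2+1=1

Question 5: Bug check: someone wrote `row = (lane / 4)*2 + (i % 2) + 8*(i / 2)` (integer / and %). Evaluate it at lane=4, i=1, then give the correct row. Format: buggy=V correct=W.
`(lane / 4)*2 + (i % 2) + 8*(i / 2)`[4,1]⇒3
4: gr=1,th=0
[1] (0*2+1+0,1) = (1,1)
row: 3 vs 1

buggy=3 correct=1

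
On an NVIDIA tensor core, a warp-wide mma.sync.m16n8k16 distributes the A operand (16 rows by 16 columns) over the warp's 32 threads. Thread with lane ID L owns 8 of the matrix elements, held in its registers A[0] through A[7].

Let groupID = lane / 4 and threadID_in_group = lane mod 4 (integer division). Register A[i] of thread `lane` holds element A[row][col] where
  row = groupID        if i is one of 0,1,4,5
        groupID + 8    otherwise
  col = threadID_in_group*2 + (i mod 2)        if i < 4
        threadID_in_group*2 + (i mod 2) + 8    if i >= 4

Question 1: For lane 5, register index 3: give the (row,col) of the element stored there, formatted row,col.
9,3

lane 5: g=1 (5/4), t=1 (5%4)
i=3: r=1+8=9, c=1*2+1+0=3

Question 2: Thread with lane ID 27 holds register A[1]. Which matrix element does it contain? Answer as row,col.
L=27->gid=27>>2=6, tid=27&3=3
[1]->row 6+0=6  col 3·2+1+0=7

6,7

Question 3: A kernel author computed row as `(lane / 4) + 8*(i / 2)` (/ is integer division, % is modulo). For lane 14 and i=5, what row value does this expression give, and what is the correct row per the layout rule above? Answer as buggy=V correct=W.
`(lane / 4) + 8*(i / 2)`[14,5]=>19
14: grp=3,tig=2
[5] (3+0,2*2+1+8) = (3,13)
row: 19 vs 3

buggy=19 correct=3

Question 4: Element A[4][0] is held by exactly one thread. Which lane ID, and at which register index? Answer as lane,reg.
16,0

r=4⇒gr=4,Rb=0  c=0⇒Cb=0,th=0,odd=0
L=4*4+0=16  i=0*4+0*2+0=0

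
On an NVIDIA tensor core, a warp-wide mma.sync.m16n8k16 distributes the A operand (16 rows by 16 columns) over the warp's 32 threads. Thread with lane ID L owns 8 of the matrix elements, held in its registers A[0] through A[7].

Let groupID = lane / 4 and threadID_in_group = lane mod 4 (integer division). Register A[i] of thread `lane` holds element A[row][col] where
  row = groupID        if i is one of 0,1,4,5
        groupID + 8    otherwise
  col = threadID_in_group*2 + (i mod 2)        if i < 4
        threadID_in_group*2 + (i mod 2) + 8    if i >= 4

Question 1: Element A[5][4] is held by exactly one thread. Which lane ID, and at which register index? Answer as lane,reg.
22,0

r:5=>grp=5,rB=0  c:4=>cB=0,tig=2,lo=0
L=5*4+2=22  i=0*4+0*2+0=0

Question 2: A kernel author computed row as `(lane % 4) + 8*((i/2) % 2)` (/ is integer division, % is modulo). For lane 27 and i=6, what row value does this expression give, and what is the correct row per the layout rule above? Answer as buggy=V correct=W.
`(lane % 4) + 8*((i/2) % 2)`[27,6]=>11
27: grp=6,tig=3
[6] (6+8,3*2+0+8) = (14,14)
row: 11 vs 14

buggy=11 correct=14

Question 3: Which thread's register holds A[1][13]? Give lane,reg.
r=1->g=1,rb=0  c=13->cb=1,t=2,b0=1
L=1*4+2=6  i=1*4+0*2+1=5

6,5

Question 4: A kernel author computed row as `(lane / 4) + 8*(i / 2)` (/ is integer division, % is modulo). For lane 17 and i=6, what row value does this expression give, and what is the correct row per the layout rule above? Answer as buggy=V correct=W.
buggy=28 correct=12

`(lane / 4) + 8*(i / 2)`[17,6]⇒28
lane 17: gr=4 (17/4), th=1 (17%4)
i=6: r=4+8=12, c=1*2+0+8=10
row: 28 vs 12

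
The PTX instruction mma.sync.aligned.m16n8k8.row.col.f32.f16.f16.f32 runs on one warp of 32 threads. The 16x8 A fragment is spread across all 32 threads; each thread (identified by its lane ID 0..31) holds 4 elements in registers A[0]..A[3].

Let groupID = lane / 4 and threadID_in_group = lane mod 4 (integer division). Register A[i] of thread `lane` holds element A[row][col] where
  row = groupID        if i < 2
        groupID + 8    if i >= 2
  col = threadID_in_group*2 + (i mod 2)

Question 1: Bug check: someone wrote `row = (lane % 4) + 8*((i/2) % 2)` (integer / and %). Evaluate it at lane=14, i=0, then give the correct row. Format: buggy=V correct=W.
`(lane % 4) + 8*((i/2) % 2)`[14,0]⇒2
lane 14: gr=3 (14/4), th=2 (14%4)
i=0: r=3+0=3, c=2*2+0=4
row: 2 vs 3

buggy=2 correct=3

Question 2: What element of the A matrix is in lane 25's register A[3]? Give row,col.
14,3

lane 25→25/4=6, 25 mod 4=1
i=3  r:6+8→14  c:2·1+1→3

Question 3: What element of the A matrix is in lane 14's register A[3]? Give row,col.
11,5

14: gid=3,tid=2
[3] (3+8,2*2+1) = (11,5)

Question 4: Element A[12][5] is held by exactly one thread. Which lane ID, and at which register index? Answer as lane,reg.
18,3

r=12→G=4,rhi=1  c=5→T=2,p=1
L=4*4+2=18  i=1*2+1=3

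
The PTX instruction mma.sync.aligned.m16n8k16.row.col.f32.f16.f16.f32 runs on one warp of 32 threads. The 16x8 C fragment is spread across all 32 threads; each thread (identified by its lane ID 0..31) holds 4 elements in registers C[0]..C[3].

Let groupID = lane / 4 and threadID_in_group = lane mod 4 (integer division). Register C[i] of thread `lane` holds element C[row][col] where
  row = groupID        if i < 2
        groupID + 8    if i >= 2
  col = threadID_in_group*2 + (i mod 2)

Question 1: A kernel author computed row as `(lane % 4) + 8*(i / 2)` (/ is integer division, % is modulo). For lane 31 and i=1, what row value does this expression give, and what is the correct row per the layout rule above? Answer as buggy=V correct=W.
`(lane % 4) + 8*(i / 2)`[31,1]=>3
lane 31=>31/4=7, 31 mod 4=3
i=1  r:7+0=>7  c:2·3+1=>7
row: 3 vs 7

buggy=3 correct=7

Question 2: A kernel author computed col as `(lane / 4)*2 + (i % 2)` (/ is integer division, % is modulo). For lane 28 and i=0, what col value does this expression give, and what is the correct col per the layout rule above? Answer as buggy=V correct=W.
`(lane / 4)*2 + (i % 2)`[28,0]⇒14
L=28⇒gr=28>>2=7, th=28&3=0
[0]⇒row 7+0=7  col 0·2+0=0
col: 14 vs 0

buggy=14 correct=0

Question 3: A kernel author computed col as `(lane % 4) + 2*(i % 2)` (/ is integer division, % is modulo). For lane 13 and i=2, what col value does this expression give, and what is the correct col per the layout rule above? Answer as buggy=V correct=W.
buggy=1 correct=2

`(lane % 4) + 2*(i % 2)`[13,2]→1
L=13→G=13>>2=3, T=13&3=1
[2]→row 3+8=11  col 1·2+0=2
col: 1 vs 2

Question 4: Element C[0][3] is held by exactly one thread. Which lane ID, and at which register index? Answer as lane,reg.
r:0=>grp=0,rB=0  c:3=>tig=1,lo=1
L=0*4+1=1  i=0*2+1=1

1,1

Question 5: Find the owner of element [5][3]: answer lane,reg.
r=5→G=5,rhi=0  c=3→T=1,p=1
L=5*4+1=21  i=0*2+1=1

21,1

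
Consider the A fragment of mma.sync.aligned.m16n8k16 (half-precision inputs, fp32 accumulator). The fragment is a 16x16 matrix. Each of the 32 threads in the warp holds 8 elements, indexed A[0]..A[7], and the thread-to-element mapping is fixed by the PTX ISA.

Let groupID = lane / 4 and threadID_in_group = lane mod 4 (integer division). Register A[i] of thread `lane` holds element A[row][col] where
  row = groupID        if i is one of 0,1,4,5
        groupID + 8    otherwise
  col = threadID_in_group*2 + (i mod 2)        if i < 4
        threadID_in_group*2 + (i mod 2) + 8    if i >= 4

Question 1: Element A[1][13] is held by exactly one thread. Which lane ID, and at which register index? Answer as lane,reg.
6,5

r: 1->gid=1,r8=0  c: 13->c8=1,tid=2,i&1=1
L=1*4+2=6  i=1*4+0*2+1=5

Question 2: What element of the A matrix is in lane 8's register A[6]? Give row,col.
10,8

lane 8: G=2 (8/4), T=0 (8%4)
i=6: r=2+8=10, c=0*2+0+8=8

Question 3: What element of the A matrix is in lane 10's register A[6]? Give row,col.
10,12

lane 10: gr=2 (10/4), th=2 (10%4)
i=6: r=2+8=10, c=2*2+0+8=12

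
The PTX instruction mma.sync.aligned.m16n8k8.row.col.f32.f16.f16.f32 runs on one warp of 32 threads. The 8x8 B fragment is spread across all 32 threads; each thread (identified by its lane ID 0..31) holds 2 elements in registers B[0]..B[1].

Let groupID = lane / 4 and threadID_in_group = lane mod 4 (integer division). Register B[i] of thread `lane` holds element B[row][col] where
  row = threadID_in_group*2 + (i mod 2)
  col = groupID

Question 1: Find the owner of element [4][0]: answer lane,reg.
c=0⇒gr=0  r=4⇒th=2,odd=0
L=0*4+2=2  i=0=0

2,0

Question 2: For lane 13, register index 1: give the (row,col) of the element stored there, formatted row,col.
lane 13⇒13/4=3, 13 mod 4=1
i=1  r:2·1+1⇒3  c:3

3,3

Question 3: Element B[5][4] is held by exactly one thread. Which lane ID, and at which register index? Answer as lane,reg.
18,1

c=4->g=4  r=5->t=2,b0=1
L=4*4+2=18  i=1=1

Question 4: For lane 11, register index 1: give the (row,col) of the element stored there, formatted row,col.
L=11=>grp=11>>2=2, tig=11&3=3
[1]=>row 3·2+1=7  col grp=2

7,2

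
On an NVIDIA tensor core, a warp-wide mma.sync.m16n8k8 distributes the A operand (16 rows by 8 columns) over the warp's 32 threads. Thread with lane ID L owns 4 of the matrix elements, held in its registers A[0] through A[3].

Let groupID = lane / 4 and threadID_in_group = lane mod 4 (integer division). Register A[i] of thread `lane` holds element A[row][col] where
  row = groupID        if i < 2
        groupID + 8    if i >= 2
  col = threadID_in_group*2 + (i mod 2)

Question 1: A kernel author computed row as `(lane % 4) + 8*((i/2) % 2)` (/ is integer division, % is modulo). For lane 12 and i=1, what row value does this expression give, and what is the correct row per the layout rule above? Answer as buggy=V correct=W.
`(lane % 4) + 8*((i/2) % 2)`[12,1]->0
12: gid=3,tid=0
[1] (3+0,0*2+1) = (3,1)
row: 0 vs 3

buggy=0 correct=3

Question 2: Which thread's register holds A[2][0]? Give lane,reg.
r: 2->gid=2,r8=0  c: 0->tid=0,i&1=0
L=2*4+0=8  i=0*2+0=0

8,0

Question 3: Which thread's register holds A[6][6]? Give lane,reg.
r=6→G=6,rhi=0  c=6→T=3,p=0
L=6*4+3=27  i=0*2+0=0

27,0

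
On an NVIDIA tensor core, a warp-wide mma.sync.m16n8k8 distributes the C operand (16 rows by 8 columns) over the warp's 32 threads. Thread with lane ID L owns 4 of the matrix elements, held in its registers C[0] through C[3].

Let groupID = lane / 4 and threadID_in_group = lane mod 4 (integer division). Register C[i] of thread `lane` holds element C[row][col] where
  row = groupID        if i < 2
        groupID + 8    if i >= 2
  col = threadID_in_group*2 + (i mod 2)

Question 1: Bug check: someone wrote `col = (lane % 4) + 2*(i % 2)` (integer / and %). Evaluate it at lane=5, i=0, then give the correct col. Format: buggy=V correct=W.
buggy=1 correct=2

`(lane % 4) + 2*(i % 2)`[5,0]->1
5: g=1,t=1
[0] (1+0,1*2+0) = (1,2)
col: 1 vs 2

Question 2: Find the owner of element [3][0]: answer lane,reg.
12,0

r=3⇒gr=3,Rb=0  c=0⇒th=0,odd=0
L=3*4+0=12  i=0*2+0=0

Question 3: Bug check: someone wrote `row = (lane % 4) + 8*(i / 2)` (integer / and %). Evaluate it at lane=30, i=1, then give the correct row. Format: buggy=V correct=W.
buggy=2 correct=7

`(lane % 4) + 8*(i / 2)`[30,1]=>2
30: grp=7,tig=2
[1] (7+0,2*2+1) = (7,5)
row: 2 vs 7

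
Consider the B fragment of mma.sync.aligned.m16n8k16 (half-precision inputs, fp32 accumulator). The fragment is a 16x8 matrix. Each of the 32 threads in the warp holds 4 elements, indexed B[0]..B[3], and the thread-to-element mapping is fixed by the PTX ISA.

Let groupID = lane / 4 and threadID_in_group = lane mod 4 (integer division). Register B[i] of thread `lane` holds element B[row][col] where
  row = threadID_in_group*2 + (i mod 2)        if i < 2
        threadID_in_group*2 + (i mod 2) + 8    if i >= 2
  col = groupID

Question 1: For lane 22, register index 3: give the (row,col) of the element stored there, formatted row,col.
22: G=5,T=2
[3] (2*2+1+8,5) = (13,5)

13,5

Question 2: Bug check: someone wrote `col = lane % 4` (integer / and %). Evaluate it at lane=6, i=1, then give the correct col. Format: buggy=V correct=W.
`lane % 4`[6,1]->2
6: g=1,t=2
[1] (2*2+1+0,1) = (5,1)
col: 2 vs 1

buggy=2 correct=1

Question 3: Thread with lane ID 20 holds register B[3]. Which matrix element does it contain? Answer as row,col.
lane 20⇒20/4=5, 20 mod 4=0
i=3  r:2·0+1+8⇒9  c:5

9,5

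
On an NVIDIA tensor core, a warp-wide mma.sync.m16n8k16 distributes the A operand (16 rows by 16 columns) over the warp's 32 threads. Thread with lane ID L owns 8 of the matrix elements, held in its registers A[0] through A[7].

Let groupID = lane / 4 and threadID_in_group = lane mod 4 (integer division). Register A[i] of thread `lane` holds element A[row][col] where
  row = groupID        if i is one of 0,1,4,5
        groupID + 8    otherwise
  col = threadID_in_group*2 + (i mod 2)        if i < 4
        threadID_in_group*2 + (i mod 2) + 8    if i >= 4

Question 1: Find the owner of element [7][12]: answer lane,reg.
30,4

r=7->g=7,rb=0  c=12->cb=1,t=2,b0=0
L=7*4+2=30  i=1*4+0*2+0=4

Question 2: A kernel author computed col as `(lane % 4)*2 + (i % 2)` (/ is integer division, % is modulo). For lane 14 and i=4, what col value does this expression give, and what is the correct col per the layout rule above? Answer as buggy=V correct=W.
buggy=4 correct=12

`(lane % 4)*2 + (i % 2)`[14,4]=>4
L=14=>grp=14>>2=3, tig=14&3=2
[4]=>row 3+0=3  col 2·2+0+8=12
col: 4 vs 12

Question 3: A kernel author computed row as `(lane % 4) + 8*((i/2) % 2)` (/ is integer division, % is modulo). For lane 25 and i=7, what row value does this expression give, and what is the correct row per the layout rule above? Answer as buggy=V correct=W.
buggy=9 correct=14

`(lane % 4) + 8*((i/2) % 2)`[25,7]->9
lane 25: g=6 (25/4), t=1 (25%4)
i=7: r=6+8=14, c=1*2+1+8=11
row: 9 vs 14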